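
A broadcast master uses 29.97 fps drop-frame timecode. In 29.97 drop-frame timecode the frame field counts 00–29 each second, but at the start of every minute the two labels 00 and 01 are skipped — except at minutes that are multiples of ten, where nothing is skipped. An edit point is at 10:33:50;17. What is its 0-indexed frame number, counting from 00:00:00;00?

Complete 10-minute blocks: 63, each 17982 frames → 1132866.
Remaining 3 whole minutes in the current block: 1800 + 2 × 1798 = 5396 frames.
Within the current minute: 50 × 30 + 17 − 2 = 1515 (labels ;00/;01 skipped at this minute). Total = 1132866 + 5396 + 1515 = 1139777.

1139777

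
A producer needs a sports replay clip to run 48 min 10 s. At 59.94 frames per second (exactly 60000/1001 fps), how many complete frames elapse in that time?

48 min 10 s = 2890 s.
Frames = 2890 × 60000/1001 = 173400000/1001 ≈ 173226.7732.
Complete frames: 173226.

173226 frames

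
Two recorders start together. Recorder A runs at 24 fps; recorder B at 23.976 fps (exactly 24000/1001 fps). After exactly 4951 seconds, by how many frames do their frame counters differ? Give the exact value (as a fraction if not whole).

A emits 24 × 4951 = 118824 frames; B emits 24000/1001 × 4951 = 118824000/1001.
Difference = 118824/1001 frames (≈ 118.7053); B is behind A.

118824/1001 frames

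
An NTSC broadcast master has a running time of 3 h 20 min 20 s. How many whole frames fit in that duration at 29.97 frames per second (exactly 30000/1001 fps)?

360239 frames

3 h 20 min 20 s = 12020 s.
Frames = 12020 × 30000/1001 = 360600000/1001 ≈ 360239.7602.
Complete frames: 360239.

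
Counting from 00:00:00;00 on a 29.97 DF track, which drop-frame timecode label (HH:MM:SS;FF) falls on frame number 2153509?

19:57:35;15

Each 10-minute DF block holds 10 × 60 × 30 − 9 × 2 = 17982 frames. 2153509 ÷ 17982 → 119 full blocks, remainder 13651.
Within the partial block the first minute is 1800 frames and each further minute 1798, so 7 further minute boundaries passed. Total skipped labels = 18 × 119 + 2 × 7 = 2156.
Non-drop label index = 2153509 + 2156 = 2155665; at 30 labels/s that is 19:57:35:15, i.e. DF 19:57:35;15.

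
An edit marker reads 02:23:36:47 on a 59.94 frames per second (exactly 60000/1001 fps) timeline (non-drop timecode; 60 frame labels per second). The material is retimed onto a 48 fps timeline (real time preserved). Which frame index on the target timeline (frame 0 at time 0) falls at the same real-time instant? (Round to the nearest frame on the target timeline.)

frame 414019

Source frame index: (2×3600 + 23×60 + 36) × 60 + 47 = 517007.
Real time: 517007 / (60000/1001) = 517524007/60000 s.
Target frame: (517524007/60000) × (48) = 517524007/1250 ≈ 414019.206 → 414019.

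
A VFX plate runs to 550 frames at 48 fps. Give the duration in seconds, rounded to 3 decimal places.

Running time = 550 × 1/48 = 275/24 s ≈ 11.458 s.

11.458 seconds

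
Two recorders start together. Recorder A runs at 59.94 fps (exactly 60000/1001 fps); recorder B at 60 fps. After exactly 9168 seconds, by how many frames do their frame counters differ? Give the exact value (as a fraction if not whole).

A emits 60000/1001 × 9168 = 550080000/1001 frames; B emits 60 × 9168 = 550080.
Difference = 550080/1001 frames (≈ 549.5305); B is ahead of A.

550080/1001 frames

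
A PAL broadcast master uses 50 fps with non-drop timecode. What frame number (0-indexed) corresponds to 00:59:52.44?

frame 179644

Total seconds to the label: (0 × 3600 + 59 × 60 + 52) = 3592.
Frame index = 3592 × 50 + 44 = 179644.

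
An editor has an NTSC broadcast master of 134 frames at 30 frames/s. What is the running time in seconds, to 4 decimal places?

4.4667 seconds

Running time = 134 × 1/30 = 67/15 s ≈ 4.4667 s.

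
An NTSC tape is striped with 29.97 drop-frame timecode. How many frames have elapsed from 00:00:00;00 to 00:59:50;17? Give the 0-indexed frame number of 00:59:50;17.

107609

As if non-drop at 30 labels/s: (0 × 3600 + 59 × 60 + 50) × 30 + 17 = 107717.
Minute boundaries passed: 59; those not divisible by 10: 59 − 5 = 54; dropped labels = 2 × 54 = 108.
Actual frame index = 107717 − 108 = 107609.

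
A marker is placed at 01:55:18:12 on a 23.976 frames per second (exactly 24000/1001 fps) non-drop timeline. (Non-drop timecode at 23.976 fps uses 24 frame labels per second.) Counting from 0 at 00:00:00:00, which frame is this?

frame 166044

Total seconds to the label: (1 × 3600 + 55 × 60 + 18) = 6918.
Frame index = 6918 × 24 + 12 = 166044.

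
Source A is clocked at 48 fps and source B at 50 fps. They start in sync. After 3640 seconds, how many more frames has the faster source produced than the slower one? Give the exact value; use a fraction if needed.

7280 frames

A emits 48 × 3640 = 174720 frames; B emits 50 × 3640 = 182000.
Difference = 7280 frames; B is ahead of A.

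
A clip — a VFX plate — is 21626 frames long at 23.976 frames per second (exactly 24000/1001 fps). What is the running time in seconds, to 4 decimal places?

Running time = 21626 × 1001/24000 = 10823813/12000 s ≈ 901.9844 s.

901.9844 seconds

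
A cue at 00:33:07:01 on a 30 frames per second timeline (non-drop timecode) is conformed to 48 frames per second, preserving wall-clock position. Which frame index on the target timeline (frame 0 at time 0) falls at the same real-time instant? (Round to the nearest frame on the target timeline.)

Source frame index: (0×3600 + 33×60 + 7) × 30 + 1 = 59611.
Real time: 59611 / (30) = 59611/30 s.
Target frame: (59611/30) × (48) = 476888/5 ≈ 95377.600 → 95378.

frame 95378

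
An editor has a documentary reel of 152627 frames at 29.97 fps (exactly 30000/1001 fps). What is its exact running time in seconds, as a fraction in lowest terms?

152779627/30000 seconds

Running time = 152627 ÷ (30000/1001) = 152627 × 1001/30000 = 152779627/30000 s.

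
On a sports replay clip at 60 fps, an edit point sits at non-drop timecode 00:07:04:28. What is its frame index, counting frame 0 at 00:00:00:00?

Total seconds to the label: (0 × 3600 + 7 × 60 + 4) = 424.
Frame index = 424 × 60 + 28 = 25468.

25468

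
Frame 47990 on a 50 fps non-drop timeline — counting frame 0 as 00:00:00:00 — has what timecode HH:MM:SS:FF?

47990 ÷ 50 = 959 full seconds, remainder 40 frames.
959 s = 0 h 15 min 59 s.
Timecode: 00:15:59:40.

00:15:59:40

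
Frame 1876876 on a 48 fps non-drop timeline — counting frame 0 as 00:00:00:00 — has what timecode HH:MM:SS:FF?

1876876 ÷ 48 = 39101 full seconds, remainder 28 frames.
39101 s = 10 h 51 min 41 s.
Timecode: 10:51:41:28.

10:51:41:28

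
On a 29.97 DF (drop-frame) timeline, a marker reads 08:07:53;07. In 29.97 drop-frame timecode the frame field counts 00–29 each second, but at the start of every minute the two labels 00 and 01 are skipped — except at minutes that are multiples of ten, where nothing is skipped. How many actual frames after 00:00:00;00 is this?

Complete 10-minute blocks: 48, each 17982 frames → 863136.
Remaining 7 whole minutes in the current block: 1800 + 6 × 1798 = 12588 frames.
Within the current minute: 53 × 30 + 7 − 2 = 1595 (labels ;00/;01 skipped at this minute). Total = 863136 + 12588 + 1595 = 877319.

877319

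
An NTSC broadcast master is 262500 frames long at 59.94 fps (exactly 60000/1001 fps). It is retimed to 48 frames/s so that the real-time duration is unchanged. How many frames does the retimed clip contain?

210210 frames

Target frames = source frames × (target rate / source rate) = 262500 × (48)/(60000/1001) = 262500 × 1001/1250 = 210210.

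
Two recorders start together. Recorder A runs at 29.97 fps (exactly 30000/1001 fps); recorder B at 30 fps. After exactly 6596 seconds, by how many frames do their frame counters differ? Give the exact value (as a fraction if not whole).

197880/1001 frames

A emits 30000/1001 × 6596 = 197880000/1001 frames; B emits 30 × 6596 = 197880.
Difference = 197880/1001 frames (≈ 197.6823); B is ahead of A.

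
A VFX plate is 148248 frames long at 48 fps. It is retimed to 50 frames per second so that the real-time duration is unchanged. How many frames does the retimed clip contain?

Target frames = source frames × (target rate / source rate) = 148248 × (50)/(48) = 148248 × 25/24 = 154425.

154425 frames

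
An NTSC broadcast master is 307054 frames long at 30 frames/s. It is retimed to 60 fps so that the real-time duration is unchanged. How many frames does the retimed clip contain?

614108 frames

Frames at target rate = 307054 × (60) / (30) = 614108.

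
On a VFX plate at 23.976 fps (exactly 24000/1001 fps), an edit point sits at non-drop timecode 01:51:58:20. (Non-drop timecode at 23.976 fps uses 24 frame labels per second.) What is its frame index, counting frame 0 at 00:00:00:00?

Total seconds to the label: (1 × 3600 + 51 × 60 + 58) = 6718.
Frame index = 6718 × 24 + 20 = 161252.

frame 161252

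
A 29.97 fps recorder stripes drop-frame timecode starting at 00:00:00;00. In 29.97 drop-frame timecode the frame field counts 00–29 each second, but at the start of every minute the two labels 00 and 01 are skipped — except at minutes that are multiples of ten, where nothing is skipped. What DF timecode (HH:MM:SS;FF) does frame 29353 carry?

00:16:19;13

Ten DF minutes hold 17982 frames, so frame 29353 lies in block 1 (frames 17982–35963) with 11371 frames into that block.
The block's first minute is 1800 frames and the rest 1798 each; 11371 frames reaches minute 6, so 1 × 18 + 6 × 2 = 30 labels have been skipped so far.
Adding those back, label number 29353 + 30 = 29383 at 30 labels/s is 979 s + 13 f = 0 h 16 min 19 s frame 13, i.e. 00:16:19;13.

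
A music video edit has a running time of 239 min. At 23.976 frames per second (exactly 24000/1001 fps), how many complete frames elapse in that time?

239 min = 14340 s.
Frames = 14340 × 24000/1001 = 344160000/1001 ≈ 343816.1838.
Complete frames: 343816.

343816 frames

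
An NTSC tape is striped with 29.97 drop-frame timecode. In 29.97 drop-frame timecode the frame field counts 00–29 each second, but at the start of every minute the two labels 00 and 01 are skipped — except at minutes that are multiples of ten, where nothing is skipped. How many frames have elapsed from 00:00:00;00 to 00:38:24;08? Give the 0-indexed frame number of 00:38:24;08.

69058

As if non-drop at 30 labels/s: (0 × 3600 + 38 × 60 + 24) × 30 + 8 = 69128.
Minute boundaries passed: 38; those not divisible by 10: 38 − 3 = 35; dropped labels = 2 × 35 = 70.
Actual frame index = 69128 − 70 = 69058.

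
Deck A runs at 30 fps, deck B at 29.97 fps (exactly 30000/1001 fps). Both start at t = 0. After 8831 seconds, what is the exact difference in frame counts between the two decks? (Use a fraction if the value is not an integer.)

A emits 30 × 8831 = 264930 frames; B emits 30000/1001 × 8831 = 264930000/1001.
Difference = 264930/1001 frames (≈ 264.6653); B is behind A.

264930/1001 frames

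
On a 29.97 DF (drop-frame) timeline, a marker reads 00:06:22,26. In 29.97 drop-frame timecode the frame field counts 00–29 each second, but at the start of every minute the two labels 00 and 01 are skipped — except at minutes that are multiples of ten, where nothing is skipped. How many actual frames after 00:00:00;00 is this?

As if non-drop at 30 labels/s: (0 × 3600 + 6 × 60 + 22) × 30 + 26 = 11486.
Minute boundaries passed: 6; those not divisible by 10: 6 − 0 = 6; dropped labels = 2 × 6 = 12.
Actual frame index = 11486 − 12 = 11474.

11474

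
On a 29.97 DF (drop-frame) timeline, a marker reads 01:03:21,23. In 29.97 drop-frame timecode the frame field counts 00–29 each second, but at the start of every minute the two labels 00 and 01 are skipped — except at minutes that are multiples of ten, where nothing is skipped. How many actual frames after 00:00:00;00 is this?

As if non-drop at 30 labels/s: (1 × 3600 + 3 × 60 + 21) × 30 + 23 = 114053.
Minute boundaries passed: 63; those not divisible by 10: 63 − 6 = 57; dropped labels = 2 × 57 = 114.
Actual frame index = 114053 − 114 = 113939.

113939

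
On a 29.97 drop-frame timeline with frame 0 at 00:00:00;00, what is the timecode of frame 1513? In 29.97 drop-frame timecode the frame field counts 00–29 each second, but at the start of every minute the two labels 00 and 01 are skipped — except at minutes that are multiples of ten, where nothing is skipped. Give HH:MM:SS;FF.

00:00:50;13

Ten DF minutes hold 17982 frames, so frame 1513 lies in block 0 (frames 0–17981) with 1513 frames into that block.
The block's first minute is 1800 frames and the rest 1798 each; 1513 frames reaches minute 0, so 0 × 18 + 0 × 2 = 0 labels have been skipped so far.
Adding those back, label number 1513 + 0 = 1513 at 30 labels/s is 50 s + 13 f = 0 h 0 min 50 s frame 13, i.e. 00:00:50;13.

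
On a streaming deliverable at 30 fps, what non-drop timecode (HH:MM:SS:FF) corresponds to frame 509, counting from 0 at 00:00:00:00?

00:00:16:29

509 ÷ 30 = 16 full seconds, remainder 29 frames.
16 s = 0 h 0 min 16 s.
Timecode: 00:00:16:29.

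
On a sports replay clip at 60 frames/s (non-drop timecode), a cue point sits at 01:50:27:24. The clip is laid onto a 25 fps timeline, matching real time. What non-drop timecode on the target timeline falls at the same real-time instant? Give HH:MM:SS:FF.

01:50:27:10

Source frame index: (1×3600 + 50×60 + 27) × 60 + 24 = 397644.
Real time: 397644 / (60) = 33137/5 s.
Target frame: (33137/5) × (25) = 165685.
At 25 labels/s: frame 165685 → 01:50:27:10.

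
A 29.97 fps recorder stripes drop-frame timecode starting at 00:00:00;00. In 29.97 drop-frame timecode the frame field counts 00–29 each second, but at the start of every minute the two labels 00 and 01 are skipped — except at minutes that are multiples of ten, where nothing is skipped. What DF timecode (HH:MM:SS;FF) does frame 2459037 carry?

Ten DF minutes hold 17982 frames, so frame 2459037 lies in block 136 (frames 2445552–2463533) with 13485 frames into that block.
The block's first minute is 1800 frames and the rest 1798 each; 13485 frames reaches minute 7, so 136 × 18 + 7 × 2 = 2462 labels have been skipped so far.
Adding those back, label number 2459037 + 2462 = 2461499 at 30 labels/s is 82049 s + 29 f = 22 h 47 min 29 s frame 29, i.e. 22:47:29;29.

22:47:29;29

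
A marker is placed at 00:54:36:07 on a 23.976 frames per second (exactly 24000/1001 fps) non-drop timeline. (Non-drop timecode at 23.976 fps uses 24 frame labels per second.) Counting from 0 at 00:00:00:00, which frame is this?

Total seconds to the label: (0 × 3600 + 54 × 60 + 36) = 3276.
Frame index = 3276 × 24 + 7 = 78631.

78631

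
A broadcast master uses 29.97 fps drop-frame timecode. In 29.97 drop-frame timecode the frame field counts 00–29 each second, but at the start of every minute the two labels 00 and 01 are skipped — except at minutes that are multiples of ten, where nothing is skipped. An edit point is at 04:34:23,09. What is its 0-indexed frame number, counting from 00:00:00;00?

493405

Complete 10-minute blocks: 27, each 17982 frames → 485514.
Remaining 4 whole minutes in the current block: 1800 + 3 × 1798 = 7194 frames.
Within the current minute: 23 × 30 + 9 − 2 = 697 (labels ;00/;01 skipped at this minute). Total = 485514 + 7194 + 697 = 493405.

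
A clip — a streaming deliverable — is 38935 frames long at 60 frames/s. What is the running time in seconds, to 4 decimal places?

648.9167 seconds

Running time = 38935 × 1/60 = 7787/12 s ≈ 648.9167 s.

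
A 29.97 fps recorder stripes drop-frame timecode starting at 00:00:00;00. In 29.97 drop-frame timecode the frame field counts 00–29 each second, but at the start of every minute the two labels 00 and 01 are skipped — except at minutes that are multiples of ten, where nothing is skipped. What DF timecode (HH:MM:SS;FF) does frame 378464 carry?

03:30:28;02

Each 10-minute DF block holds 10 × 60 × 30 − 9 × 2 = 17982 frames. 378464 ÷ 17982 → 21 full blocks, remainder 842.
Within the partial block the first minute is 1800 frames and each further minute 1798, so 0 further minute boundaries passed. Total skipped labels = 18 × 21 + 2 × 0 = 378.
Non-drop label index = 378464 + 378 = 378842; at 30 labels/s that is 03:30:28:02, i.e. DF 03:30:28;02.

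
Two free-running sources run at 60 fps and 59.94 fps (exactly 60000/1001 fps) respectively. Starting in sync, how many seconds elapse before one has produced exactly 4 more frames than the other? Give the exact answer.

1001/15 seconds

The gap grows by |60000/1001 − 60| = 60/1001 frames per second.
Time for a 4-frame gap: 4 ÷ (60/1001) = 1001/15 s.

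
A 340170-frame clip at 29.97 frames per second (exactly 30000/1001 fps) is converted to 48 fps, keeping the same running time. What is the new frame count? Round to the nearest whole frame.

Frames at target rate = 340170 × (48) / (30000/1001) = 68102034/125 ≈ 544816.272.
Nearest whole frame: 544816.

544816 frames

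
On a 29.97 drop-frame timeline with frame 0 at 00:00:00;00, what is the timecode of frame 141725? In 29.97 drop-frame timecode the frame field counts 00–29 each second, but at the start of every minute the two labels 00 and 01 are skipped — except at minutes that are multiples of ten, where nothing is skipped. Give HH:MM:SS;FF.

Ten DF minutes hold 17982 frames, so frame 141725 lies in block 7 (frames 125874–143855) with 15851 frames into that block.
The block's first minute is 1800 frames and the rest 1798 each; 15851 frames reaches minute 8, so 7 × 18 + 8 × 2 = 142 labels have been skipped so far.
Adding those back, label number 141725 + 142 = 141867 at 30 labels/s is 4728 s + 27 f = 1 h 18 min 48 s frame 27, i.e. 01:18:48;27.

01:18:48;27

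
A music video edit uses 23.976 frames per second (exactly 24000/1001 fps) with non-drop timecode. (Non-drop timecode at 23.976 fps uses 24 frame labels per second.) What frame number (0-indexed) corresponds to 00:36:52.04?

Total seconds to the label: (0 × 3600 + 36 × 60 + 52) = 2212.
Frame index = 2212 × 24 + 4 = 53092.

53092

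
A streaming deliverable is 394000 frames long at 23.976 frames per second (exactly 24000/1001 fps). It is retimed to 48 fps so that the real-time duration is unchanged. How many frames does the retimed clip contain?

788788 frames

Target frames = source frames × (target rate / source rate) = 394000 × (48)/(24000/1001) = 394000 × 1001/500 = 788788.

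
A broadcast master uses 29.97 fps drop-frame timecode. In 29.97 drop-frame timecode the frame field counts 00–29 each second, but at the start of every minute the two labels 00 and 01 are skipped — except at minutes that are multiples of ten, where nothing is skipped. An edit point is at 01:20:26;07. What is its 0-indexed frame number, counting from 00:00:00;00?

Complete 10-minute blocks: 8, each 17982 frames → 143856.
Remaining 0 whole minutes in the current block: 0 frames.
Within the current minute: 26 × 30 + 7 = 787. Total = 143856 + 0 + 787 = 144643.

144643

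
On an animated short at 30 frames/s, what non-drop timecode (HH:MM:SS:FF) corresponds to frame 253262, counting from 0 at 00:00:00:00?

02:20:42:02

253262 ÷ 30 = 8442 full seconds, remainder 2 frames.
8442 s = 2 h 20 min 42 s.
Timecode: 02:20:42:02.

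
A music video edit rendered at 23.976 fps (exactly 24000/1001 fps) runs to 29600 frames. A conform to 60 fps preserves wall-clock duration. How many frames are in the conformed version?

Target frames = source frames × (target rate / source rate) = 29600 × (60)/(24000/1001) = 29600 × 1001/400 = 74074.

74074 frames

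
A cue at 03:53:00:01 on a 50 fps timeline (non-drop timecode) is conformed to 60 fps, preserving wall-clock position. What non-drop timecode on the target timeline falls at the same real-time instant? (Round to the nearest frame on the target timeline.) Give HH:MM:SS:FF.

Source frame index: (3×3600 + 53×60 + 0) × 50 + 1 = 699001.
Real time: 699001 / (50) = 699001/50 s.
Target frame: (699001/50) × (60) = 4194006/5 ≈ 838801.200 → 838801.
At 60 labels/s: frame 838801 → 03:53:00:01.

03:53:00:01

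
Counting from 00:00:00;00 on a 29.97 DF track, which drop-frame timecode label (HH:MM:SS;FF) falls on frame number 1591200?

Ten DF minutes hold 17982 frames, so frame 1591200 lies in block 88 (frames 1582416–1600397) with 8784 frames into that block.
The block's first minute is 1800 frames and the rest 1798 each; 8784 frames reaches minute 4, so 88 × 18 + 4 × 2 = 1592 labels have been skipped so far.
Adding those back, label number 1591200 + 1592 = 1592792 at 30 labels/s is 53093 s + 2 f = 14 h 44 min 53 s frame 2, i.e. 14:44:53;02.

14:44:53;02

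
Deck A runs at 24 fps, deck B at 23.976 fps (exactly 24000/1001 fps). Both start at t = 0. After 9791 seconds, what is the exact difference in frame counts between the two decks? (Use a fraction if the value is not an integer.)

A emits 24 × 9791 = 234984 frames; B emits 24000/1001 × 9791 = 234984000/1001.
Difference = 234984/1001 frames (≈ 234.7493); B is behind A.

234984/1001 frames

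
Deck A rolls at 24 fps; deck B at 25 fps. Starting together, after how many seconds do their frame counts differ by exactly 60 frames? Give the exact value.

The gap grows by |25 − 24| = 1 frame per second.
Time for a 60-frame gap: 60 ÷ (1) = 60 s.

60 seconds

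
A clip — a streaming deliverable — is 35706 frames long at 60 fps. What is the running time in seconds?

Running time = 35706 / (60) = 595.1 s.

595.1 seconds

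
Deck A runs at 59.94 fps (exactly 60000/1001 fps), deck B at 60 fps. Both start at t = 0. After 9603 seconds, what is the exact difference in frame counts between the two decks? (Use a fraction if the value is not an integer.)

A emits 60000/1001 × 9603 = 52380000/91 frames; B emits 60 × 9603 = 576180.
Difference = 52380/91 frames (≈ 575.6044); B is ahead of A.

52380/91 frames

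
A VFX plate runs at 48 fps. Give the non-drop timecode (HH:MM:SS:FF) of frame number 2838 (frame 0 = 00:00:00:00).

00:00:59:06

2838 ÷ 48 = 59 full seconds, remainder 6 frames.
59 s = 0 h 0 min 59 s.
Timecode: 00:00:59:06.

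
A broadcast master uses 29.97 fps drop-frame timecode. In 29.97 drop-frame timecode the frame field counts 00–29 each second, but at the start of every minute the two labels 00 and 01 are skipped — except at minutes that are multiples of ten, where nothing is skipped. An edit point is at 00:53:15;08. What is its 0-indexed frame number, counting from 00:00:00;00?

95762

Complete 10-minute blocks: 5, each 17982 frames → 89910.
Remaining 3 whole minutes in the current block: 1800 + 2 × 1798 = 5396 frames.
Within the current minute: 15 × 30 + 8 − 2 = 456 (labels ;00/;01 skipped at this minute). Total = 89910 + 5396 + 456 = 95762.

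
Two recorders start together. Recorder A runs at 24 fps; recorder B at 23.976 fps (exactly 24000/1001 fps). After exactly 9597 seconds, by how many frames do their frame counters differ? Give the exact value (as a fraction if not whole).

32904/143 frames

A emits 24 × 9597 = 230328 frames; B emits 24000/1001 × 9597 = 32904000/143.
Difference = 32904/143 frames (≈ 230.0979); B is behind A.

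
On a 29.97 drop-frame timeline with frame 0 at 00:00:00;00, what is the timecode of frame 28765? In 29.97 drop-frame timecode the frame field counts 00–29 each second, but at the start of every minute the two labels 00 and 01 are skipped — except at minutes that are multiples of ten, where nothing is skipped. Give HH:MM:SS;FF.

Ten DF minutes hold 17982 frames, so frame 28765 lies in block 1 (frames 17982–35963) with 10783 frames into that block.
The block's first minute is 1800 frames and the rest 1798 each; 10783 frames reaches minute 5, so 1 × 18 + 5 × 2 = 28 labels have been skipped so far.
Adding those back, label number 28765 + 28 = 28793 at 30 labels/s is 959 s + 23 f = 0 h 15 min 59 s frame 23, i.e. 00:15:59;23.

00:15:59;23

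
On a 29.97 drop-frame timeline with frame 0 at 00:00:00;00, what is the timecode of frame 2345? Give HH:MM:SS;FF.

00:01:18;07

Ten DF minutes hold 17982 frames, so frame 2345 lies in block 0 (frames 0–17981) with 2345 frames into that block.
The block's first minute is 1800 frames and the rest 1798 each; 2345 frames reaches minute 1, so 0 × 18 + 1 × 2 = 2 labels have been skipped so far.
Adding those back, label number 2345 + 2 = 2347 at 30 labels/s is 78 s + 7 f = 0 h 1 min 18 s frame 7, i.e. 00:01:18;07.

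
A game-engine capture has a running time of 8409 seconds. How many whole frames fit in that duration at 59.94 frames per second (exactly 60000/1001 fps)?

504035 frames

Frames = 8409 × 60000/1001 = 504540000/1001 ≈ 504035.9640.
Complete frames: 504035.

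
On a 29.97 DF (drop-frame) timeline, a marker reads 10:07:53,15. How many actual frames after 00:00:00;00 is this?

1093111

Complete 10-minute blocks: 60, each 17982 frames → 1078920.
Remaining 7 whole minutes in the current block: 1800 + 6 × 1798 = 12588 frames.
Within the current minute: 53 × 30 + 15 − 2 = 1603 (labels ;00/;01 skipped at this minute). Total = 1078920 + 12588 + 1603 = 1093111.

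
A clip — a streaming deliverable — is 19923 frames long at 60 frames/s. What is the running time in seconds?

332.05 seconds

Running time = 19923 / (60) = 332.05 s.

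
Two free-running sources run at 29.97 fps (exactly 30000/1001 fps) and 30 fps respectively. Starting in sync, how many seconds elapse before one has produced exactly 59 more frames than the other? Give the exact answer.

The gap grows by |30 − 30000/1001| = 30/1001 frames per second.
Time for a 59-frame gap: 59 ÷ (30/1001) = 59059/30 s.

59059/30 seconds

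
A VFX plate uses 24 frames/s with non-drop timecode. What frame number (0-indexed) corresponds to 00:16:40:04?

Total seconds to the label: (0 × 3600 + 16 × 60 + 40) = 1000.
Frame index = 1000 × 24 + 4 = 24004.

24004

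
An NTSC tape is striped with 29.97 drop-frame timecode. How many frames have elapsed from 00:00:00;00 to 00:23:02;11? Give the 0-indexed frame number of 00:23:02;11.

As if non-drop at 30 labels/s: (0 × 3600 + 23 × 60 + 2) × 30 + 11 = 41471.
Minute boundaries passed: 23; those not divisible by 10: 23 − 2 = 21; dropped labels = 2 × 21 = 42.
Actual frame index = 41471 − 42 = 41429.

41429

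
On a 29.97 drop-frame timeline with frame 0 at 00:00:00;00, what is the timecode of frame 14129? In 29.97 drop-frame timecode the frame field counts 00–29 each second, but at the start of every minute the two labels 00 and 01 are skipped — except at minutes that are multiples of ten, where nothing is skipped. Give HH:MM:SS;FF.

Each 10-minute DF block holds 10 × 60 × 30 − 9 × 2 = 17982 frames. 14129 ÷ 17982 → 0 full blocks, remainder 14129.
Within the partial block the first minute is 1800 frames and each further minute 1798, so 7 further minute boundaries passed. Total skipped labels = 18 × 0 + 2 × 7 = 14.
Non-drop label index = 14129 + 14 = 14143; at 30 labels/s that is 00:07:51:13, i.e. DF 00:07:51;13.

00:07:51;13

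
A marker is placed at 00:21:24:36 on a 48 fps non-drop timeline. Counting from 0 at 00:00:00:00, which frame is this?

Total seconds to the label: (0 × 3600 + 21 × 60 + 24) = 1284.
Frame index = 1284 × 48 + 36 = 61668.

frame 61668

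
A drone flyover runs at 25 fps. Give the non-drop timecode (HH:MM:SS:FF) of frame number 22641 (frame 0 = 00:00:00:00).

00:15:05:16

22641 ÷ 25 = 905 full seconds, remainder 16 frames.
905 s = 0 h 15 min 5 s.
Timecode: 00:15:05:16.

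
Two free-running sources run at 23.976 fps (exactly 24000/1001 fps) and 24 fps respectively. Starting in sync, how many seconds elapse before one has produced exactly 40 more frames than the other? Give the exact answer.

The gap grows by |24 − 24000/1001| = 24/1001 frames per second.
Time for a 40-frame gap: 40 ÷ (24/1001) = 5005/3 s.

5005/3 seconds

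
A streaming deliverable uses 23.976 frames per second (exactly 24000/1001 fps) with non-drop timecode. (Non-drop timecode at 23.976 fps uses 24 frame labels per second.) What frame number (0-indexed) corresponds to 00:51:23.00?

Total seconds to the label: (0 × 3600 + 51 × 60 + 23) = 3083.
Frame index = 3083 × 24 + 0 = 73992.

73992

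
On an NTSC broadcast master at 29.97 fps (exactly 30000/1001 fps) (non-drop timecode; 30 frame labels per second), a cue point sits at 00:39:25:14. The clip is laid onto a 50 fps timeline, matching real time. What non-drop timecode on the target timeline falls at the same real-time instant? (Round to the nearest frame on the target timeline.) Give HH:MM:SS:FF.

Source frame index: (0×3600 + 39×60 + 25) × 30 + 14 = 70964.
Real time: 70964 / (30000/1001) = 17758741/7500 s.
Target frame: (17758741/7500) × (50) = 17758741/150 ≈ 118391.607 → 118392.
At 50 labels/s: frame 118392 → 00:39:27:42.

00:39:27:42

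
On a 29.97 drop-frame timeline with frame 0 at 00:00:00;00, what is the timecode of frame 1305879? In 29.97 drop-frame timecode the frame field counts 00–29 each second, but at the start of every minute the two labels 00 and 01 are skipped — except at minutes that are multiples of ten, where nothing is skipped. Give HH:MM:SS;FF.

Ten DF minutes hold 17982 frames, so frame 1305879 lies in block 72 (frames 1294704–1312685) with 11175 frames into that block.
The block's first minute is 1800 frames and the rest 1798 each; 11175 frames reaches minute 6, so 72 × 18 + 6 × 2 = 1308 labels have been skipped so far.
Adding those back, label number 1305879 + 1308 = 1307187 at 30 labels/s is 43572 s + 27 f = 12 h 6 min 12 s frame 27, i.e. 12:06:12;27.

12:06:12;27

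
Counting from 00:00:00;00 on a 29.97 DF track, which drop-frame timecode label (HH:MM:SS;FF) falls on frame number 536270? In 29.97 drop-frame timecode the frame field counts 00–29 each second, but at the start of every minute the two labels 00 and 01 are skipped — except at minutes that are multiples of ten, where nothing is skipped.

Each 10-minute DF block holds 10 × 60 × 30 − 9 × 2 = 17982 frames. 536270 ÷ 17982 → 29 full blocks, remainder 14792.
Within the partial block the first minute is 1800 frames and each further minute 1798, so 8 further minute boundaries passed. Total skipped labels = 18 × 29 + 2 × 8 = 538.
Non-drop label index = 536270 + 538 = 536808; at 30 labels/s that is 04:58:13:18, i.e. DF 04:58:13;18.

04:58:13;18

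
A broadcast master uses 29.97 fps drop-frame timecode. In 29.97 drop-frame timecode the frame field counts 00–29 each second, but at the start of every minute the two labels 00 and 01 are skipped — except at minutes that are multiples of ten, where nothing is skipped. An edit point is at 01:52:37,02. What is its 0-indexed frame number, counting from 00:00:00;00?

As if non-drop at 30 labels/s: (1 × 3600 + 52 × 60 + 37) × 30 + 2 = 202712.
Minute boundaries passed: 112; those not divisible by 10: 112 − 11 = 101; dropped labels = 2 × 101 = 202.
Actual frame index = 202712 − 202 = 202510.

202510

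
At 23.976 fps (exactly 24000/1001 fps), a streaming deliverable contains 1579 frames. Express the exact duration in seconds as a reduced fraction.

1580579/24000 seconds

Running time = 1579 ÷ (24000/1001) = 1579 × 1001/24000 = 1580579/24000 s.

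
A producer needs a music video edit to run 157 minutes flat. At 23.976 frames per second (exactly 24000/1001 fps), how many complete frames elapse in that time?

225854 frames

157 min = 9420 s.
Frames = 9420 × 24000/1001 = 226080000/1001 ≈ 225854.1459.
Complete frames: 225854.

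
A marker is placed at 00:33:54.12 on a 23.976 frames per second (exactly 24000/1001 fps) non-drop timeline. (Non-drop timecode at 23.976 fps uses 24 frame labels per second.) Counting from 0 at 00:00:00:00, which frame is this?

Total seconds to the label: (0 × 3600 + 33 × 60 + 54) = 2034.
Frame index = 2034 × 24 + 12 = 48828.

48828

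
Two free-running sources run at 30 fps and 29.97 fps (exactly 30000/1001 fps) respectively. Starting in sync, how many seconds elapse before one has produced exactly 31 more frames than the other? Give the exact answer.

31031/30 seconds

The gap grows by |30000/1001 − 30| = 30/1001 frames per second.
Time for a 31-frame gap: 31 ÷ (30/1001) = 31031/30 s.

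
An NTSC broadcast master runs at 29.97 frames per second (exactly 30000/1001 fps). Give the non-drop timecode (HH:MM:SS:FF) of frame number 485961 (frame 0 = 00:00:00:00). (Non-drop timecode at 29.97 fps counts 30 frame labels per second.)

485961 ÷ 30 = 16198 full seconds, remainder 21 frames.
16198 s = 4 h 29 min 58 s.
Timecode: 04:29:58:21.

04:29:58:21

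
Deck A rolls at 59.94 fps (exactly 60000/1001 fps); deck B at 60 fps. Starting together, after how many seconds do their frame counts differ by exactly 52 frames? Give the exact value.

The gap grows by |60 − 60000/1001| = 60/1001 frames per second.
Time for a 52-frame gap: 52 ÷ (60/1001) = 13013/15 s.

13013/15 seconds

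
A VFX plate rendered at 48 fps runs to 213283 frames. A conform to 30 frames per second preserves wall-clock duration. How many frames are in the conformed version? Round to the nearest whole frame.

133302 frames

Frames at target rate = 213283 × (30) / (48) = 1066415/8 ≈ 133301.875.
Nearest whole frame: 133302.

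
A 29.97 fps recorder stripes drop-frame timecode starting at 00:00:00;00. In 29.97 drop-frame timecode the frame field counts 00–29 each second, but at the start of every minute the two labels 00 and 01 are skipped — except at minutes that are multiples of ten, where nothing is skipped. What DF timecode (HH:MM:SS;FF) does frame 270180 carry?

02:30:15;00

Each 10-minute DF block holds 10 × 60 × 30 − 9 × 2 = 17982 frames. 270180 ÷ 17982 → 15 full blocks, remainder 450.
Within the partial block the first minute is 1800 frames and each further minute 1798, so 0 further minute boundaries passed. Total skipped labels = 18 × 15 + 2 × 0 = 270.
Non-drop label index = 270180 + 270 = 270450; at 30 labels/s that is 02:30:15:00, i.e. DF 02:30:15;00.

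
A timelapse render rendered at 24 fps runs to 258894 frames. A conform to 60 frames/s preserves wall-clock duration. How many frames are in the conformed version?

Target frames = source frames × (target rate / source rate) = 258894 × (60)/(24) = 258894 × 5/2 = 647235.

647235 frames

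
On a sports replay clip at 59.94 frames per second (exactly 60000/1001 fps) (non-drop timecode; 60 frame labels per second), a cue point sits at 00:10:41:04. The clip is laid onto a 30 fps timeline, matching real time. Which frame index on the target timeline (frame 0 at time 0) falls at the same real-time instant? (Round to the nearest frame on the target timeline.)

frame 19251

Source frame index: (0×3600 + 10×60 + 41) × 60 + 4 = 38464.
Real time: 38464 / (60000/1001) = 1203202/1875 s.
Target frame: (1203202/1875) × (30) = 2406404/125 ≈ 19251.232 → 19251.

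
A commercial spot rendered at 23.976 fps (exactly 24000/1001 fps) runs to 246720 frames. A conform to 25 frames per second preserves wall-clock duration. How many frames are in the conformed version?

Target frames = source frames × (target rate / source rate) = 246720 × (25)/(24000/1001) = 246720 × 1001/960 = 257257.

257257 frames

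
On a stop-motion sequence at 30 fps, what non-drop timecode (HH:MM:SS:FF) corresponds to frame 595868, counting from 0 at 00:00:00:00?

05:31:02:08

595868 ÷ 30 = 19862 full seconds, remainder 8 frames.
19862 s = 5 h 31 min 2 s.
Timecode: 05:31:02:08.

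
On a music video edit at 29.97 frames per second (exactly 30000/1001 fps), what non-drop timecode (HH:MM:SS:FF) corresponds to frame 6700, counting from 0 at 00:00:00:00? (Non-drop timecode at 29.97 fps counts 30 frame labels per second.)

6700 ÷ 30 = 223 full seconds, remainder 10 frames.
223 s = 0 h 3 min 43 s.
Timecode: 00:03:43:10.

00:03:43:10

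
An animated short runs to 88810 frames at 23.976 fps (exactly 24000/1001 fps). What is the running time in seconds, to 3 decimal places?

Running time = 88810 × 1001/24000 = 8889881/2400 s ≈ 3704.117 s.

3704.117 seconds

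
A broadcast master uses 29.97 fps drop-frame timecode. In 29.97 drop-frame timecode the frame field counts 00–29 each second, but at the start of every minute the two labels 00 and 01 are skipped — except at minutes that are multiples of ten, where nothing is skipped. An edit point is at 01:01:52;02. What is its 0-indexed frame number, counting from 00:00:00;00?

111252

Complete 10-minute blocks: 6, each 17982 frames → 107892.
Remaining 1 whole minute in the current block: 1800 + 0 × 1798 = 1800 frames.
Within the current minute: 52 × 30 + 2 − 2 = 1560 (labels ;00/;01 skipped at this minute). Total = 107892 + 1800 + 1560 = 111252.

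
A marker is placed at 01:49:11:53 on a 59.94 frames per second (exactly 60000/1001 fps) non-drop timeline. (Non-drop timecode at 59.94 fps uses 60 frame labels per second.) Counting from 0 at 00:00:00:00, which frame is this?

393113

Total seconds to the label: (1 × 3600 + 49 × 60 + 11) = 6551.
Frame index = 6551 × 60 + 53 = 393113.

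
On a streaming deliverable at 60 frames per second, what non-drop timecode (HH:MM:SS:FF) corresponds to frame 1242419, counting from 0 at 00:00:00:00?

1242419 ÷ 60 = 20706 full seconds, remainder 59 frames.
20706 s = 5 h 45 min 6 s.
Timecode: 05:45:06:59.

05:45:06:59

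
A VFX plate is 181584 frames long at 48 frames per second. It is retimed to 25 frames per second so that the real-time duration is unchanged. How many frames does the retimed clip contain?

94575 frames

Target frames = source frames × (target rate / source rate) = 181584 × (25)/(48) = 181584 × 25/48 = 94575.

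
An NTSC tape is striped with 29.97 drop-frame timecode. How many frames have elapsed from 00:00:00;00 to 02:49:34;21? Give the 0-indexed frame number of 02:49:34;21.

304935

Complete 10-minute blocks: 16, each 17982 frames → 287712.
Remaining 9 whole minutes in the current block: 1800 + 8 × 1798 = 16184 frames.
Within the current minute: 34 × 30 + 21 − 2 = 1039 (labels ;00/;01 skipped at this minute). Total = 287712 + 16184 + 1039 = 304935.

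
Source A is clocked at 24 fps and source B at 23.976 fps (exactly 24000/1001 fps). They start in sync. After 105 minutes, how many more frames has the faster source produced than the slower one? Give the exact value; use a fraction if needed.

105 min = 6300 s.
A emits 24 × 6300 = 151200 frames; B emits 24000/1001 × 6300 = 21600000/143.
Difference = 21600/143 frames (≈ 151.0490); B is behind A.

21600/143 frames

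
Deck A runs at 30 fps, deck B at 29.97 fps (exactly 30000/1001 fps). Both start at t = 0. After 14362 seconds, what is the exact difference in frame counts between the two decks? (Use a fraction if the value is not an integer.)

A emits 30 × 14362 = 430860 frames; B emits 30000/1001 × 14362 = 430860000/1001.
Difference = 430860/1001 frames (≈ 430.4296); B is behind A.

430860/1001 frames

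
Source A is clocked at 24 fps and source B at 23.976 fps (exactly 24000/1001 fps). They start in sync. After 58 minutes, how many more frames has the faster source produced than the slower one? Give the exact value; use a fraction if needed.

58 min = 3480 s.
A emits 24 × 3480 = 83520 frames; B emits 24000/1001 × 3480 = 83520000/1001.
Difference = 83520/1001 frames (≈ 83.4366); B is behind A.

83520/1001 frames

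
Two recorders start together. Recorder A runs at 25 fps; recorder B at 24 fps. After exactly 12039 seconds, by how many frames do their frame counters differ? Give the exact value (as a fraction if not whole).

12039 frames

A emits 25 × 12039 = 300975 frames; B emits 24 × 12039 = 288936.
Difference = 12039 frames; B is behind A.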